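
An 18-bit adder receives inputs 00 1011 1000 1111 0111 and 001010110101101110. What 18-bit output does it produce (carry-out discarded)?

010110011001100101

  001011100011110111
+ 001010110101101110
= 010110011001100101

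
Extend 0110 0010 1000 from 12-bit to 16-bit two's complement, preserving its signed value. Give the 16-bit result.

MSB of 011000101000 is 0; replicate it into the new high bits.
0000|011000101000 → 0000011000101000 (still 1576).

0000011000101000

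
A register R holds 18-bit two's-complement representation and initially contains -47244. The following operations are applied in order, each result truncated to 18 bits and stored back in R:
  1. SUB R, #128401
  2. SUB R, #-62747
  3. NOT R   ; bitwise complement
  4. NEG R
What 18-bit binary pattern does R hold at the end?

Start: R = -47244 = 110100011101110100.
R = -47244 − 128401 = -175645; wraps to 86499 = 010101000111100011
R = 86499 − (-62747) = 149246; wraps to -112898 = 100100011011111110
R = NOT 100100011011111110 = 011011100100000001 = 112897
R = −(112897) = -112897 = 100100011011111111

100100011011111111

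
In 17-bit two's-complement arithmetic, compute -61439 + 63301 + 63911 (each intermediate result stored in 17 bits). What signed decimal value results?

-65299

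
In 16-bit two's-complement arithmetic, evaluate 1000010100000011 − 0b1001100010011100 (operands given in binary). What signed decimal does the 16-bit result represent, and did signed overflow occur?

1000010100000011 = -31485 (signed)
0b1001100010011100 → 1001100010011100 = -26468 (signed)
Subtract via negate-and-add: invert 1001100010011100 + 1 = 0110011101100100 (i.e. 26468).
  1000010100000011
+ 0110011101100100
= 1110110001100111
Result 1110110001100111: MSB = 1 → 60519 − 65536 = -5017.
Addends (after negating the subtrahend) have opposite signs, so signed overflow cannot occur.

-5017; no overflow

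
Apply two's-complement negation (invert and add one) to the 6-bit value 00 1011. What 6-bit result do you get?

Invert: 110100. Add 1: 110101.
Check: 001011 = 11, 110101 = -11.

110101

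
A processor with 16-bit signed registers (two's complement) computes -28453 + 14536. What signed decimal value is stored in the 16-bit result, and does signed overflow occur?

-13917; no overflow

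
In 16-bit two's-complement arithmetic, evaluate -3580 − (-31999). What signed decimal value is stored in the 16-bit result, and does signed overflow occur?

28419; no overflow

-3580 → 1111001000000100
-31999 → 1000001100000001
Subtract via negate-and-add: invert 1000001100000001 + 1 = 0111110011111111 (i.e. 31999).
  1111001000000100
+ 0111110011111111
= 0110111100000011  (discard carry-out 1)
Result 0110111100000011: MSB = 0 → value 28419.
Addends (after negating the subtrahend) have opposite signs, so signed overflow cannot occur.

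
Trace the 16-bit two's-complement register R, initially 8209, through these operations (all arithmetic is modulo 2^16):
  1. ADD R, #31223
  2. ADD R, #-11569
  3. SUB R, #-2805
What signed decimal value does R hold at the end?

30668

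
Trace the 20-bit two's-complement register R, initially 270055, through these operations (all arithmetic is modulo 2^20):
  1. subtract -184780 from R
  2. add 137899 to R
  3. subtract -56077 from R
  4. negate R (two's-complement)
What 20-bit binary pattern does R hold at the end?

01100001100110010101

Start: R = 270055 = 01000001111011100111.
R = 270055 − (-184780) = 454835 = 01101111000010110011
R = 454835 + 137899 = 592734; wraps to -455842 = 10010000101101011110
R = -455842 − (-56077) = -399765 = 10011110011001101011
R = −(-399765) = 399765 = 01100001100110010101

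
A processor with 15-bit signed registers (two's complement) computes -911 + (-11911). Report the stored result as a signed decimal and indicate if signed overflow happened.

-911 → 111110001110001
-11911 → 101000101111001
  111110001110001
+ 101000101111001
= 100110111101010  (discard carry-out 1)
Result 100110111101010: MSB = 1 → 19946 − 32768 = -12822.
Both addends are negative and so is the stored result: no signed overflow.

-12822; no overflow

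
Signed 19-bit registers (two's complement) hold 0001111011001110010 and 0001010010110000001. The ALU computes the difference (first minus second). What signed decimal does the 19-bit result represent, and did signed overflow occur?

0001111011001110010 = 63090 (signed)
0001010010110000001 = 42369 (signed)
Subtract via negate-and-add: invert 0001010010110000001 + 1 = 1110101101001111111 (i.e. -42369).
  0001111011001110010
+ 1110101101001111111
= 0000101000011110001  (discard carry-out 1)
Result 0000101000011110001: MSB = 0 → value 20721.
Addends (after negating the subtrahend) have opposite signs, so signed overflow cannot occur.

20721; no overflow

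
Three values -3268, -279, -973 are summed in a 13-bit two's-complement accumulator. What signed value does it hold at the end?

3672

-3268 + (-279) = -3547 (1001000100101)
-3547 + (-973) = -4520 → wraps to 3672 (0111001011000)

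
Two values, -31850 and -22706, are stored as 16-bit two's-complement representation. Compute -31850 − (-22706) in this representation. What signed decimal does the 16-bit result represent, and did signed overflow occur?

-9144; no overflow

-31850 → 1000001110010110
-22706 → 1010011101001110
Subtract via negate-and-add: invert 1010011101001110 + 1 = 0101100010110010 (i.e. 22706).
  1000001110010110
+ 0101100010110010
= 1101110001001000
Result 1101110001001000: MSB = 1 → 56392 − 65536 = -9144.
Addends (after negating the subtrahend) have opposite signs, so signed overflow cannot occur.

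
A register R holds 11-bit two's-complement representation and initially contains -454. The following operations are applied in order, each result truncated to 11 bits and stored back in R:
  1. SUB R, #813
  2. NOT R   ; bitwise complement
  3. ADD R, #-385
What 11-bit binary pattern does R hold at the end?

01101110001

Start: R = -454 = 11000111010.
R = -454 − 813 = -1267; wraps to 781 = 01100001101
R = NOT 01100001101 = 10011110010 = -782
R = -782 + (-385) = -1167; wraps to 881 = 01101110001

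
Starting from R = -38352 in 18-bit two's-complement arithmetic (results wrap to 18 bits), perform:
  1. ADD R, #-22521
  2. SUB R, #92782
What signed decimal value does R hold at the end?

108489

Start: R = -38352 = 110110101000110000.
R = -38352 + (-22521) = -60873 = 110001001000110111
R = -60873 − 92782 = -153655; wraps to 108489 = 011010011111001001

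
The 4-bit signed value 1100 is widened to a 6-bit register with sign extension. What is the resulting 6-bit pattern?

111100

MSB of 1100 is 1; replicate it into the new high bits.
11|1100 → 111100 (still -4).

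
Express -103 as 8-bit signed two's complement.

|-103| = 103 = 01100111 in 8 bits.
Invert the bits: 10011000. Add 1: 10011001.

10011001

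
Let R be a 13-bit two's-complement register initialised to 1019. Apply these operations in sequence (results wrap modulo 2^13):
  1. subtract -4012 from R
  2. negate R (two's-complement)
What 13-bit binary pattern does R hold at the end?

Start: R = 1019 = 0001111111011.
R = 1019 − (-4012) = 5031; wraps to -3161 = 1001110100111
R = −(-3161) = 3161 = 0110001011001

0110001011001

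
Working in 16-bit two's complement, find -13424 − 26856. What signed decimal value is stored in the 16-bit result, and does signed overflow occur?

25256; overflow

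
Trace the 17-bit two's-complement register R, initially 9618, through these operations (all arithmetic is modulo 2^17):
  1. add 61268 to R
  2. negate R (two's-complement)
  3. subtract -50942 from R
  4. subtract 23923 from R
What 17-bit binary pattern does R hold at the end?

10101010010100101

Start: R = 9618 = 00010010110010010.
R = 9618 + 61268 = 70886; wraps to -60186 = 10001010011100110
R = −(-60186) = 60186 = 01110101100011010
R = 60186 − (-50942) = 111128; wraps to -19944 = 11011001000011000
R = -19944 − 23923 = -43867 = 10101010010100101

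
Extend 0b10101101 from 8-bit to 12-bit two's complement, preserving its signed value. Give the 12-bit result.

111110101101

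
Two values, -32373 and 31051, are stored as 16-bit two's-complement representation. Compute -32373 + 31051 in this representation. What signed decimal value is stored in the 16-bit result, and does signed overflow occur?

-32373 → 1000000110001011
31051 → 0111100101001011
  1000000110001011
+ 0111100101001011
= 1111101011010110
Result 1111101011010110: MSB = 1 → 64214 − 65536 = -1322.
Addends have opposite signs, so signed overflow cannot occur.

-1322; no overflow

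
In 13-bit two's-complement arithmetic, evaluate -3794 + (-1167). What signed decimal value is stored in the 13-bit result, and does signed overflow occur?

3231; overflow

-3794 → 1000100101110
-1167 → 1101101110001
  1000100101110
+ 1101101110001
= 0110010011111  (discard carry-out 1)
Result 0110010011111: MSB = 0 → value 3231.
Both addends are negative but the stored result is non-negative: signed overflow. The true value -3794 + (-1167) = -4961 lies outside [-4096, 4095].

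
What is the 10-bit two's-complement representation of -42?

1111010110

|-42| = 42 = 0000101010 in 10 bits.
Invert the bits: 1111010101. Add 1: 1111010110.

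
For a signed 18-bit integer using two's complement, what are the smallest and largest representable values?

min = -131072, max = 131071

Minimum: −2^17 = -131072.
Maximum: 2^17 − 1 = 131071.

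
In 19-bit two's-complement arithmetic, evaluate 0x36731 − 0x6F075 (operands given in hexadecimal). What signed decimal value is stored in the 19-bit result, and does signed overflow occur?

-231748; overflow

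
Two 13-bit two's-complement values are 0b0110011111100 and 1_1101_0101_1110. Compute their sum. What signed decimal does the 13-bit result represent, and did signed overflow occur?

2650; no overflow

0b0110011111100 → 0110011111100 = 3324 (signed)
1_1101_0101_1110 → 1110101011110 = -674 (signed)
  0110011111100
+ 1110101011110
= 0101001011010  (discard carry-out 1)
Result 0101001011010: MSB = 0 → value 2650.
Addends have opposite signs, so signed overflow cannot occur.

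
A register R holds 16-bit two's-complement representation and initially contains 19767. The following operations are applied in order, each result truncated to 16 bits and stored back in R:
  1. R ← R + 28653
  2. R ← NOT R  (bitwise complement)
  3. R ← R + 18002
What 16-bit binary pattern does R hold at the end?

Start: R = 19767 = 0100110100110111.
R = 19767 + 28653 = 48420; wraps to -17116 = 1011110100100100
R = NOT 1011110100100100 = 0100001011011011 = 17115
R = 17115 + 18002 = 35117; wraps to -30419 = 1000100100101101

1000100100101101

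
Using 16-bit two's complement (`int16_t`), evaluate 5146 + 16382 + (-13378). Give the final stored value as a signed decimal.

8150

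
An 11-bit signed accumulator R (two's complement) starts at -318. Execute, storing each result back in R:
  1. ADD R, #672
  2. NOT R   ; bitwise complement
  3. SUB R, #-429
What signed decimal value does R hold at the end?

Start: R = -318 = 11011000010.
R = -318 + 672 = 354 = 00101100010
R = NOT 00101100010 = 11010011101 = -355
R = -355 − (-429) = 74 = 00001001010

74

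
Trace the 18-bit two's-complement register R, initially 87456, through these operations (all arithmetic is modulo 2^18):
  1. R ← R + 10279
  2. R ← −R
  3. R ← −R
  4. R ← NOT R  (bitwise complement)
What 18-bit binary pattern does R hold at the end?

101000001000111000

Start: R = 87456 = 010101010110100000.
R = 87456 + 10279 = 97735 = 010111110111000111
R = −(97735) = -97735 = 101000001000111001
R = −(-97735) = 97735 = 010111110111000111
R = NOT 010111110111000111 = 101000001000111000 = -97736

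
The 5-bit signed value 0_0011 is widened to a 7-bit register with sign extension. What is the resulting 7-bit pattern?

0000011

MSB of 00011 is 0; replicate it into the new high bits.
00|00011 → 0000011 (still 3).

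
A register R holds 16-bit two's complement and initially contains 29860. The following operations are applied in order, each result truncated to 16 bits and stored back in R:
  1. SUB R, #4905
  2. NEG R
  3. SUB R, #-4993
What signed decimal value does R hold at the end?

-19962

Start: R = 29860 = 0111010010100100.
R = 29860 − 4905 = 24955 = 0110000101111011
R = −(24955) = -24955 = 1001111010000101
R = -24955 − (-4993) = -19962 = 1011001000000110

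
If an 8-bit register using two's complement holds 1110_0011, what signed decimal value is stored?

MSB is 1, so the value is negative.
Invert: 00011100. Add 1: 00011101 = 29. So the value is −29.

-29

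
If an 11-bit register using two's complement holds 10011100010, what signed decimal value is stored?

-798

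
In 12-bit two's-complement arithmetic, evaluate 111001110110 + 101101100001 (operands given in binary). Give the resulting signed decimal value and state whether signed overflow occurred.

111001110110 = -394 (signed)
101101100001 = -1183 (signed)
  111001110110
+ 101101100001
= 100111010111  (discard carry-out 1)
Result 100111010111: MSB = 1 → 2519 − 4096 = -1577.
Both addends are negative and so is the stored result: no signed overflow.

-1577; no overflow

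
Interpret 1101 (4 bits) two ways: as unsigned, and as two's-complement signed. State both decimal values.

unsigned = 13, signed = -3

Unsigned: 1101 = 13.
Signed: MSB=1 → 13 − 16 = -3.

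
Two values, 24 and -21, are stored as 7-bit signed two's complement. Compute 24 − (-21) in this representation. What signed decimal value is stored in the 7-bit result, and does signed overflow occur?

45; no overflow

24 → 0011000
-21 → 1101011
Subtract via negate-and-add: invert 1101011 + 1 = 0010101 (i.e. 21).
  0011000
+ 0010101
= 0101101
Result 0101101: MSB = 0 → value 45.
Both addends (after negating the subtrahend) are non-negative and so is the stored result: no signed overflow.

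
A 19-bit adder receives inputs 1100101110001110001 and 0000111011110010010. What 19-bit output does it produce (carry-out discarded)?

1101101010000000011

  1100101110001110001
+ 0000111011110010010
= 1101101010000000011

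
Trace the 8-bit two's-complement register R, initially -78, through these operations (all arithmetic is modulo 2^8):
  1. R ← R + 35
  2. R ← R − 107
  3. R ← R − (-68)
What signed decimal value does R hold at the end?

-82

Start: R = -78 = 10110010.
R = -78 + 35 = -43 = 11010101
R = -43 − 107 = -150; wraps to 106 = 01101010
R = 106 − (-68) = 174; wraps to -82 = 10101110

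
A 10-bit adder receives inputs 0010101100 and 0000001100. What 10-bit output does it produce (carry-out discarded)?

0010111000

  0010101100
+ 0000001100
= 0010111000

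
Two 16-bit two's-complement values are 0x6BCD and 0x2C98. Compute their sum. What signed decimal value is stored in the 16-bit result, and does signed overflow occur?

-26523; overflow

0x6BCD = 0110101111001101 = 27597 (signed)
0x2C98 = 0010110010011000 = 11416 (signed)
  0110101111001101
+ 0010110010011000
= 1001100001100101
Result 1001100001100101: MSB = 1 → 39013 − 65536 = -26523.
Both addends are non-negative but the stored result is negative: signed overflow. The true value 27597 + 11416 = 39013 lies outside [-32768, 32767].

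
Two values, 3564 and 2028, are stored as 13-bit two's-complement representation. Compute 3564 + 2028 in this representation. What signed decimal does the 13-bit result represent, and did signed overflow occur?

-2600; overflow

3564 → 0110111101100
2028 → 0011111101100
  0110111101100
+ 0011111101100
= 1010111011000
Result 1010111011000: MSB = 1 → 5592 − 8192 = -2600.
Both addends are non-negative but the stored result is negative: signed overflow. The true value 3564 + 2028 = 5592 lies outside [-4096, 4095].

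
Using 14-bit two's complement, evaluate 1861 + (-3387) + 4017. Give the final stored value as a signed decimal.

2491

1861 + (-3387) = -1526 (11101000001010)
-1526 + 4017 = 2491 (00100110111011)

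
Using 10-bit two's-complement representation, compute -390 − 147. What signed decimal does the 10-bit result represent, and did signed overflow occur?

-390 → 1001111010
147 → 0010010011
Subtract via negate-and-add: invert 0010010011 + 1 = 1101101101 (i.e. -147).
  1001111010
+ 1101101101
= 0111100111  (discard carry-out 1)
Result 0111100111: MSB = 0 → value 487.
Both addends (after negating the subtrahend) are negative but the stored result is non-negative: signed overflow. The true value -390 − 147 = -537 lies outside [-512, 511].

487; overflow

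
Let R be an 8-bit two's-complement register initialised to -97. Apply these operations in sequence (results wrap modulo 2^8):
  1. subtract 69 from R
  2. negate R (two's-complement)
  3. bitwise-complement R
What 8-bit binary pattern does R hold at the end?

01011001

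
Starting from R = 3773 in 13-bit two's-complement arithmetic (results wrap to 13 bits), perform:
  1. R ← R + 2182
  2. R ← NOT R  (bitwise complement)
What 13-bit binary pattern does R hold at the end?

Start: R = 3773 = 0111010111101.
R = 3773 + 2182 = 5955; wraps to -2237 = 1011101000011
R = NOT 1011101000011 = 0100010111100 = 2236

0100010111100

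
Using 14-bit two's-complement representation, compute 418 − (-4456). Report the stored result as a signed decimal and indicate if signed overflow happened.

418 → 00000110100010
-4456 → 10111010011000
Subtract via negate-and-add: invert 10111010011000 + 1 = 01000101101000 (i.e. 4456).
  00000110100010
+ 01000101101000
= 01001100001010
Result 01001100001010: MSB = 0 → value 4874.
Both addends (after negating the subtrahend) are non-negative and so is the stored result: no signed overflow.

4874; no overflow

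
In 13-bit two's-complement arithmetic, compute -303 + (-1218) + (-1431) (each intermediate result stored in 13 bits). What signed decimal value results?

-2952

-303 + (-1218) = -1521 (1101000001111)
-1521 + (-1431) = -2952 (1010001111000)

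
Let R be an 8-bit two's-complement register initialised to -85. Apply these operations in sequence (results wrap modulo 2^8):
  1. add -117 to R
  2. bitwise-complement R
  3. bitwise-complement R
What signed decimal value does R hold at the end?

Start: R = -85 = 10101011.
R = -85 + (-117) = -202; wraps to 54 = 00110110
R = NOT 00110110 = 11001001 = -55
R = NOT 11001001 = 00110110 = 54

54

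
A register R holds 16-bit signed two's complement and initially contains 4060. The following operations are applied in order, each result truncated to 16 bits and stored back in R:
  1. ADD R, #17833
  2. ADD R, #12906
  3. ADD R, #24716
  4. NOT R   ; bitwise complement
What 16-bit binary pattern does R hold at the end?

Start: R = 4060 = 0000111111011100.
R = 4060 + 17833 = 21893 = 0101010110000101
R = 21893 + 12906 = 34799; wraps to -30737 = 1000011111101111
R = -30737 + 24716 = -6021 = 1110100001111011
R = NOT 1110100001111011 = 0001011110000100 = 6020

0001011110000100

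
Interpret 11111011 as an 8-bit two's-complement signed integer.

-5

MSB is 1, so the value is negative.
Unsigned reading: 251. Subtract 2^8 = 256: 251 − 256 = -5.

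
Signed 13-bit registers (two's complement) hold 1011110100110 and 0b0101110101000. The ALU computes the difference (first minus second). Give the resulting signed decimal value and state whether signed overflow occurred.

3070; overflow

1011110100110 = -2138 (signed)
0b0101110101000 → 0101110101000 = 2984 (signed)
Subtract via negate-and-add: invert 0101110101000 + 1 = 1010001011000 (i.e. -2984).
  1011110100110
+ 1010001011000
= 0101111111110  (discard carry-out 1)
Result 0101111111110: MSB = 0 → value 3070.
Both addends (after negating the subtrahend) are negative but the stored result is non-negative: signed overflow. The true value -2138 − 2984 = -5122 lies outside [-4096, 4095].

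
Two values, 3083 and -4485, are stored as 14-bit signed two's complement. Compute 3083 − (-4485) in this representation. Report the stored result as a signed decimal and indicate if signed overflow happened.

3083 → 00110000001011
-4485 → 10111001111011
Subtract via negate-and-add: invert 10111001111011 + 1 = 01000110000101 (i.e. 4485).
  00110000001011
+ 01000110000101
= 01110110010000
Result 01110110010000: MSB = 0 → value 7568.
Both addends (after negating the subtrahend) are non-negative and so is the stored result: no signed overflow.

7568; no overflow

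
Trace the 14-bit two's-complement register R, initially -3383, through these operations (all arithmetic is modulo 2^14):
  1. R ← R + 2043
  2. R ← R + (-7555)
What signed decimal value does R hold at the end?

Start: R = -3383 = 11001011001001.
R = -3383 + 2043 = -1340 = 11101011000100
R = -1340 + (-7555) = -8895; wraps to 7489 = 01110101000001

7489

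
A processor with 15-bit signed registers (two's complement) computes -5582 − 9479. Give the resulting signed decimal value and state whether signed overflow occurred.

-15061; no overflow

-5582 → 110101000110010
9479 → 010010100000111
Subtract via negate-and-add: invert 010010100000111 + 1 = 101101011111001 (i.e. -9479).
  110101000110010
+ 101101011111001
= 100010100101011  (discard carry-out 1)
Result 100010100101011: MSB = 1 → 17707 − 32768 = -15061.
Both addends (after negating the subtrahend) are negative and so is the stored result: no signed overflow.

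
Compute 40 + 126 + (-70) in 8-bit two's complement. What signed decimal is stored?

96

40 + 126 = 166 → wraps to -90 (10100110)
-90 + (-70) = -160 → wraps to 96 (01100000)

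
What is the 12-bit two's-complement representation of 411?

000110011011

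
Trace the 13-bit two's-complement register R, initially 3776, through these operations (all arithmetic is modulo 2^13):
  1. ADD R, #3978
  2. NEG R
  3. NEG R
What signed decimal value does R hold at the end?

Start: R = 3776 = 0111011000000.
R = 3776 + 3978 = 7754; wraps to -438 = 1111001001010
R = −(-438) = 438 = 0000110110110
R = −(438) = -438 = 1111001001010

-438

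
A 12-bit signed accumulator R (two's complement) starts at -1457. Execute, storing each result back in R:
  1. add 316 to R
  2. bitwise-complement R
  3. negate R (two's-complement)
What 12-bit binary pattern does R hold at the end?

101110001100

Start: R = -1457 = 101001001111.
R = -1457 + 316 = -1141 = 101110001011
R = NOT 101110001011 = 010001110100 = 1140
R = −(1140) = -1140 = 101110001100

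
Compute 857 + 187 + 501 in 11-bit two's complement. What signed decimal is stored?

857 + 187 = 1044 → wraps to -1004 (10000010100)
-1004 + 501 = -503 (11000001001)

-503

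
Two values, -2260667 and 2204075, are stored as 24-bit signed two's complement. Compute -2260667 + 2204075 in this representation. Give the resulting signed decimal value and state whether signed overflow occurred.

-2260667 → 110111011000000101000101
2204075 → 001000011010000110101011
  110111011000000101000101
+ 001000011010000110101011
= 111111110010001011110000
Result 111111110010001011110000: MSB = 1 → 16720624 − 16777216 = -56592.
Addends have opposite signs, so signed overflow cannot occur.

-56592; no overflow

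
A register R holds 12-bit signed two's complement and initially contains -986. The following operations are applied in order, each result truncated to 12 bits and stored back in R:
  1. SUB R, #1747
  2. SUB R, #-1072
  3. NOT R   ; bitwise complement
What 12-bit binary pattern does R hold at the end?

011001111100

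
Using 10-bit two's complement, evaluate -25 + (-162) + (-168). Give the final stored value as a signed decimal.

-25 + (-162) = -187 (1101000101)
-187 + (-168) = -355 (1010011101)

-355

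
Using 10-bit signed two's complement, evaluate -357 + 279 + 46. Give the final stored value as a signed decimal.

-357 + 279 = -78 (1110110010)
-78 + 46 = -32 (1111100000)

-32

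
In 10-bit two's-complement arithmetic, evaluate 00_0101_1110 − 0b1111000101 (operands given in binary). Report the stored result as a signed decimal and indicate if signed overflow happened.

00_0101_1110 → 0001011110 = 94 (signed)
0b1111000101 → 1111000101 = -59 (signed)
Subtract via negate-and-add: invert 1111000101 + 1 = 0000111011 (i.e. 59).
  0001011110
+ 0000111011
= 0010011001
Result 0010011001: MSB = 0 → value 153.
Both addends (after negating the subtrahend) are non-negative and so is the stored result: no signed overflow.

153; no overflow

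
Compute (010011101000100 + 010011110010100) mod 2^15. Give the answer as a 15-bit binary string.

  010011101000100
+ 010011110010100
= 100111011011000

100111011011000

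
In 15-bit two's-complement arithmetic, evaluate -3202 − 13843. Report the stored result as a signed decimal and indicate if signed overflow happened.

15723; overflow

-3202 → 111001101111110
13843 → 011011000010011
Subtract via negate-and-add: invert 011011000010011 + 1 = 100100111101101 (i.e. -13843).
  111001101111110
+ 100100111101101
= 011110101101011  (discard carry-out 1)
Result 011110101101011: MSB = 0 → value 15723.
Both addends (after negating the subtrahend) are negative but the stored result is non-negative: signed overflow. The true value -3202 − 13843 = -17045 lies outside [-16384, 16383].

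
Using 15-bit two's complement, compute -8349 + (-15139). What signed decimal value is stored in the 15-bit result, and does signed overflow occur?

-8349 → 101111101100011
-15139 → 100010011011101
  101111101100011
+ 100010011011101
= 010010001000000  (discard carry-out 1)
Result 010010001000000: MSB = 0 → value 9280.
Both addends are negative but the stored result is non-negative: signed overflow. The true value -8349 + (-15139) = -23488 lies outside [-16384, 16383].

9280; overflow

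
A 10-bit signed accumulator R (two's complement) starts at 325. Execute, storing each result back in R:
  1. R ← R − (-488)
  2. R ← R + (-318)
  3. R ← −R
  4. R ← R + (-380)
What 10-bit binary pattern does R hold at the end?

0010010101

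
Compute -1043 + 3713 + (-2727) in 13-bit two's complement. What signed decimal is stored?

-57

-1043 + 3713 = 2670 (0101001101110)
2670 + (-2727) = -57 (1111111000111)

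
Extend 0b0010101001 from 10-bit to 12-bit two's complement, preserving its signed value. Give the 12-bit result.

000010101001

MSB of 0010101001 is 0; replicate it into the new high bits.
00|0010101001 → 000010101001 (still 169).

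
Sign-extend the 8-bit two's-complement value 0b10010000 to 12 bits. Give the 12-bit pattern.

MSB of 10010000 is 1; replicate it into the new high bits.
1111|10010000 → 111110010000 (still -112).

111110010000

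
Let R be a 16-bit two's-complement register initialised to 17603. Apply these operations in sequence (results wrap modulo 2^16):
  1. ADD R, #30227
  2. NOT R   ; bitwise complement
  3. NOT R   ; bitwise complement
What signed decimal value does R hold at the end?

-17706

Start: R = 17603 = 0100010011000011.
R = 17603 + 30227 = 47830; wraps to -17706 = 1011101011010110
R = NOT 1011101011010110 = 0100010100101001 = 17705
R = NOT 0100010100101001 = 1011101011010110 = -17706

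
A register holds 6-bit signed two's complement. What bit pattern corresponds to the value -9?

110111

|-9| = 9 = 001001 in 6 bits.
Invert the bits: 110110. Add 1: 110111.
Check: 110111 reads as 55 − 64 = -9.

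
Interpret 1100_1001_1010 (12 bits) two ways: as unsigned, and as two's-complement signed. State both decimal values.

unsigned = 3226, signed = -870

Unsigned: 110010011010 = 3226.
Signed: MSB=1 → 3226 − 4096 = -870.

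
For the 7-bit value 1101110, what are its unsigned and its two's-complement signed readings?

unsigned = 110, signed = -18

Unsigned: 1101110 = 110.
Signed: MSB=1 → 110 − 128 = -18.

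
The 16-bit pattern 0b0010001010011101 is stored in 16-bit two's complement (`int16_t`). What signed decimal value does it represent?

8861

MSB is 0, so the value is non-negative: 0010001010011101 = 8861.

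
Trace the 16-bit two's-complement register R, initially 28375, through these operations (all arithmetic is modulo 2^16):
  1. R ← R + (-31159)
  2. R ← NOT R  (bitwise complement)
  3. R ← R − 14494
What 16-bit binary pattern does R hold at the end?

1101001001000001

Start: R = 28375 = 0110111011010111.
R = 28375 + (-31159) = -2784 = 1111010100100000
R = NOT 1111010100100000 = 0000101011011111 = 2783
R = 2783 − 14494 = -11711 = 1101001001000001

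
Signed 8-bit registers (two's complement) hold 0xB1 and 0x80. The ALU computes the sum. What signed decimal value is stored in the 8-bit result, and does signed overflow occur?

49; overflow

0xB1 = 10110001 = -79 (signed)
0x80 = 10000000 = -128 (signed)
  10110001
+ 10000000
= 00110001  (discard carry-out 1)
Result 00110001: MSB = 0 → value 49.
Both addends are negative but the stored result is non-negative: signed overflow. The true value -79 + (-128) = -207 lies outside [-128, 127].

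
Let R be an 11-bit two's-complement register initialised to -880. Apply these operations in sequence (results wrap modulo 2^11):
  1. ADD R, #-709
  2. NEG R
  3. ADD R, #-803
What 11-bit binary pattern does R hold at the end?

01100010010

Start: R = -880 = 10010010000.
R = -880 + (-709) = -1589; wraps to 459 = 00111001011
R = −(459) = -459 = 11000110101
R = -459 + (-803) = -1262; wraps to 786 = 01100010010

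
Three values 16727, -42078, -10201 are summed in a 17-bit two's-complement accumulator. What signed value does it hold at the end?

16727 + (-42078) = -25351 (11001110011111001)
-25351 + (-10201) = -35552 (10111010100100000)

-35552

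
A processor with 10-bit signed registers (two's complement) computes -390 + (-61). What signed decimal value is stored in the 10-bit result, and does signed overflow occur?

-451; no overflow

-390 → 1001111010
-61 → 1111000011
  1001111010
+ 1111000011
= 1000111101  (discard carry-out 1)
Result 1000111101: MSB = 1 → 573 − 1024 = -451.
Both addends are negative and so is the stored result: no signed overflow.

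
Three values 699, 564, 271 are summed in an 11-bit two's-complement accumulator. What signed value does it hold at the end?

699 + 564 = 1263 → wraps to -785 (10011101111)
-785 + 271 = -514 (10111111110)

-514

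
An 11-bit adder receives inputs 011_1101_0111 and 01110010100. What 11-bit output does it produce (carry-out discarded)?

11101101011

  01111010111
+ 01110010100
= 11101101011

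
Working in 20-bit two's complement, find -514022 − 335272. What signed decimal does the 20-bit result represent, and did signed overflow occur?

199282; overflow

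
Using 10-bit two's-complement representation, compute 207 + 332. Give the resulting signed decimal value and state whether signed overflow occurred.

207 → 0011001111
332 → 0101001100
  0011001111
+ 0101001100
= 1000011011
Result 1000011011: MSB = 1 → 539 − 1024 = -485.
Both addends are non-negative but the stored result is negative: signed overflow. The true value 207 + 332 = 539 lies outside [-512, 511].

-485; overflow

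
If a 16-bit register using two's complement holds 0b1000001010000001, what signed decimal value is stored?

-32127

MSB is 1, so the value is negative.
Invert: 0111110101111110. Add 1: 0111110101111111 = 32127. So the value is −32127.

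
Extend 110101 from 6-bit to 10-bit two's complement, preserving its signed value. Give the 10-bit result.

MSB of 110101 is 1; replicate it into the new high bits.
1111|110101 → 1111110101 (still -11).

1111110101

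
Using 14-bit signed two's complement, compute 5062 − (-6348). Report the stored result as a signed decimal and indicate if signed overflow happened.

-4974; overflow

5062 → 01001111000110
-6348 → 10011100110100
Subtract via negate-and-add: invert 10011100110100 + 1 = 01100011001100 (i.e. 6348).
  01001111000110
+ 01100011001100
= 10110010010010
Result 10110010010010: MSB = 1 → 11410 − 16384 = -4974.
Both addends (after negating the subtrahend) are non-negative but the stored result is negative: signed overflow. The true value 5062 − (-6348) = 11410 lies outside [-8192, 8191].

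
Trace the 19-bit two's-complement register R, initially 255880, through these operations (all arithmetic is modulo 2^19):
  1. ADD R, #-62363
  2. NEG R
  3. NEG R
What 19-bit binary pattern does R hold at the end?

Start: R = 255880 = 0111110011110001000.
R = 255880 + (-62363) = 193517 = 0101111001111101101
R = −(193517) = -193517 = 1010000110000010011
R = −(-193517) = 193517 = 0101111001111101101

0101111001111101101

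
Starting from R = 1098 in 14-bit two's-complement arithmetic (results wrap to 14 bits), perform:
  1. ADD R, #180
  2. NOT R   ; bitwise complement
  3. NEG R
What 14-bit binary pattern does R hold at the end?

00010011111111

Start: R = 1098 = 00010001001010.
R = 1098 + 180 = 1278 = 00010011111110
R = NOT 00010011111110 = 11101100000001 = -1279
R = −(-1279) = 1279 = 00010011111111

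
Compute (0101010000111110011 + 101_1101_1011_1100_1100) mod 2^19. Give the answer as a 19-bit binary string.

  0101010000111110011
+ 1011101101111001100
= 0000111110110111111  (discard carry-out 1)

0000111110110111111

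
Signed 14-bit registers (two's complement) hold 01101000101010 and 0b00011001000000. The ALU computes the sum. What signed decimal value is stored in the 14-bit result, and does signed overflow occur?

-8086; overflow

01101000101010 = 6698 (signed)
0b00011001000000 → 00011001000000 = 1600 (signed)
  01101000101010
+ 00011001000000
= 10000001101010
Result 10000001101010: MSB = 1 → 8298 − 16384 = -8086.
Both addends are non-negative but the stored result is negative: signed overflow. The true value 6698 + 1600 = 8298 lies outside [-8192, 8191].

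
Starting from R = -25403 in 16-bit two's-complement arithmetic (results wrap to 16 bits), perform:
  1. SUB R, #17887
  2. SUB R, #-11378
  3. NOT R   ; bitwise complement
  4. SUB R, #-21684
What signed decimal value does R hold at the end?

Start: R = -25403 = 1001110011000101.
R = -25403 − 17887 = -43290; wraps to 22246 = 0101011011100110
R = 22246 − (-11378) = 33624; wraps to -31912 = 1000001101011000
R = NOT 1000001101011000 = 0111110010100111 = 31911
R = 31911 − (-21684) = 53595; wraps to -11941 = 1101000101011011

-11941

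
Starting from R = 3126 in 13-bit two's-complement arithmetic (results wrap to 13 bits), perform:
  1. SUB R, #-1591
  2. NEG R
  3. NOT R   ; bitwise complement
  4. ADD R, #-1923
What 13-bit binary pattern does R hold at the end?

0101011101001

Start: R = 3126 = 0110000110110.
R = 3126 − (-1591) = 4717; wraps to -3475 = 1001001101101
R = −(-3475) = 3475 = 0110110010011
R = NOT 0110110010011 = 1001001101100 = -3476
R = -3476 + (-1923) = -5399; wraps to 2793 = 0101011101001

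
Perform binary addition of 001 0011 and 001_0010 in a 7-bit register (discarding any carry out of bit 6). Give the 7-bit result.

0100101

  0010011
+ 0010010
= 0100101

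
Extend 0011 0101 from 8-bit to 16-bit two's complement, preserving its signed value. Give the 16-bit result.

MSB of 00110101 is 0; replicate it into the new high bits.
00000000|00110101 → 0000000000110101 (still 53).

0000000000110101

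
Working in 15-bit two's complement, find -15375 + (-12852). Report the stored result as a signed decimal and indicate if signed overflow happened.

4541; overflow

-15375 → 100001111110001
-12852 → 100110111001100
  100001111110001
+ 100110111001100
= 001000110111101  (discard carry-out 1)
Result 001000110111101: MSB = 0 → value 4541.
Both addends are negative but the stored result is non-negative: signed overflow. The true value -15375 + (-12852) = -28227 lies outside [-16384, 16383].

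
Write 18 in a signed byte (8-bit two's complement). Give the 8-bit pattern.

18 is non-negative, so write it directly in 8 bits: 00010010.

00010010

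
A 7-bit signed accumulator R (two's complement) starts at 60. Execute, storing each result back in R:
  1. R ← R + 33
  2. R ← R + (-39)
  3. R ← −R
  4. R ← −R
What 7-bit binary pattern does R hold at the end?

0110110

Start: R = 60 = 0111100.
R = 60 + 33 = 93; wraps to -35 = 1011101
R = -35 + (-39) = -74; wraps to 54 = 0110110
R = −(54) = -54 = 1001010
R = −(-54) = 54 = 0110110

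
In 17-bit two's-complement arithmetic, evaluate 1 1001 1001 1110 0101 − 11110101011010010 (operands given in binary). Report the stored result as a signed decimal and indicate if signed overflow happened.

-20717; no overflow

1 1001 1001 1110 0101 → 11001100111100101 = -26139 (signed)
11110101011010010 = -5422 (signed)
Subtract via negate-and-add: invert 11110101011010010 + 1 = 00001010100101110 (i.e. 5422).
  11001100111100101
+ 00001010100101110
= 11010111100010011
Result 11010111100010011: MSB = 1 → 110355 − 131072 = -20717.
Addends (after negating the subtrahend) have opposite signs, so signed overflow cannot occur.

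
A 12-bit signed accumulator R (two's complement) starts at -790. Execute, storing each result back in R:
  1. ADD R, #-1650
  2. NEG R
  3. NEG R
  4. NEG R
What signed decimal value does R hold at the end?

Start: R = -790 = 110011101010.
R = -790 + (-1650) = -2440; wraps to 1656 = 011001111000
R = −(1656) = -1656 = 100110001000
R = −(-1656) = 1656 = 011001111000
R = −(1656) = -1656 = 100110001000

-1656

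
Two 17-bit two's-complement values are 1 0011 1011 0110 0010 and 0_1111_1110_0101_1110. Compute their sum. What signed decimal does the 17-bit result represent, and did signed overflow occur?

14784; no overflow

1 0011 1011 0110 0010 → 10011101101100010 = -50334 (signed)
0_1111_1110_0101_1110 → 01111111001011110 = 65118 (signed)
  10011101101100010
+ 01111111001011110
= 00011100111000000  (discard carry-out 1)
Result 00011100111000000: MSB = 0 → value 14784.
Addends have opposite signs, so signed overflow cannot occur.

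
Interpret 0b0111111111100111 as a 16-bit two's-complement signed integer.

MSB is 0, so the value is non-negative: 0111111111100111 = 32743.

32743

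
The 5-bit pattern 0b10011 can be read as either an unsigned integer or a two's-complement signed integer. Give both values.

unsigned = 19, signed = -13

Unsigned: 10011 = 19.
Signed: MSB=1 → 19 − 32 = -13.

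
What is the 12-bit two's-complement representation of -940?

|-940| = 940 = 001110101100 in 12 bits.
Invert the bits: 110001010011. Add 1: 110001010100.

110001010100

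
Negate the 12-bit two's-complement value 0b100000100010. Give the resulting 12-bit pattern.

Invert: 011111011101. Add 1: 011111011110.
Check: 100000100010 = -2014, 011111011110 = 2014.

011111011110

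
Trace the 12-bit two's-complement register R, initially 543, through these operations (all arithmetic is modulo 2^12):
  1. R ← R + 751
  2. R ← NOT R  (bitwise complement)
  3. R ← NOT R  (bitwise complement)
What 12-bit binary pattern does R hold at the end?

Start: R = 543 = 001000011111.
R = 543 + 751 = 1294 = 010100001110
R = NOT 010100001110 = 101011110001 = -1295
R = NOT 101011110001 = 010100001110 = 1294

010100001110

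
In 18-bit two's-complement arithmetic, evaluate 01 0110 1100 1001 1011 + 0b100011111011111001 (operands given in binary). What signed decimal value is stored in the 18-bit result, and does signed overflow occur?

-21612; no overflow

01 0110 1100 1001 1011 → 010110110010011011 = 93339 (signed)
0b100011111011111001 → 100011111011111001 = -114951 (signed)
  010110110010011011
+ 100011111011111001
= 111010101110010100
Result 111010101110010100: MSB = 1 → 240532 − 262144 = -21612.
Addends have opposite signs, so signed overflow cannot occur.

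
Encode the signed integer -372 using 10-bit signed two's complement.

|-372| = 372 = 0101110100 in 10 bits.
Invert the bits: 1010001011. Add 1: 1010001100.
Check: 1010001100 reads as 652 − 1024 = -372.

1010001100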